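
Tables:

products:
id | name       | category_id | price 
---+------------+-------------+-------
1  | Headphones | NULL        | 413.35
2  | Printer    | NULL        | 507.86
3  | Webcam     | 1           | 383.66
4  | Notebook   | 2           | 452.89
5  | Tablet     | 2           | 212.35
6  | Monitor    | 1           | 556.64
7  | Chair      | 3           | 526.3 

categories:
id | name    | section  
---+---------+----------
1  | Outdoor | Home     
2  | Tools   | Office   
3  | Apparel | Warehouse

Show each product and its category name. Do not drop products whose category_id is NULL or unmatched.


LEFT JOIN keeps every row from products (the left table); where category_id has no match in categories, the category columns become NULL. Walk through each product:
  - product 1 (Headphones): category_id=NULL, no match -> kept with NULL
  - product 2 (Printer): category_id=NULL, no match -> kept with NULL
  - product 3 (Webcam): category_id=1 -> matches Outdoor
  - product 4 (Notebook): category_id=2 -> matches Tools
  - product 5 (Tablet): category_id=2 -> matches Tools
  - product 6 (Monitor): category_id=1 -> matches Outdoor
  - product 7 (Chair): category_id=3 -> matches Apparel
All 7 rows appear; 2 have NULL category.

SQL:
SELECT a.name, b.name AS category
FROM products a
LEFT JOIN categories b ON a.category_id = b.id

Result:
name       | category
-----------+---------
Headphones | NULL    
Printer    | NULL    
Webcam     | Outdoor 
Notebook   | Tools   
Tablet     | Tools   
Monitor    | Outdoor 
Chair      | Apparel 


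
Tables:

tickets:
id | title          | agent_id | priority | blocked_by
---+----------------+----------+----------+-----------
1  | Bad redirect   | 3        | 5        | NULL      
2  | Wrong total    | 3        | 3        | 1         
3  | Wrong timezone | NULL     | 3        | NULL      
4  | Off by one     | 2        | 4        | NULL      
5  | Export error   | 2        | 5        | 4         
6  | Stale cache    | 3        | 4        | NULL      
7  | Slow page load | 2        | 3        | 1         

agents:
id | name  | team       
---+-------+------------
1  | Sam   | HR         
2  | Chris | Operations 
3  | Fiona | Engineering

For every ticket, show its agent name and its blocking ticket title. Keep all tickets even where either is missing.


Two LEFT JOINs from the same base table tickets: one to agents via agent_id, one to tickets itself via blocked_by. Both are LEFT so every ticket is preserved.
Match against agents:
  - ticket 1 (Bad redirect): agent_id=3 -> matches Fiona
  - ticket 2 (Wrong total): agent_id=3 -> matches Fiona
  - ticket 3 (Wrong timezone): agent_id=NULL, no match -> kept with NULL
  - ticket 4 (Off by one): agent_id=2 -> matches Chris
  - ticket 5 (Export error): agent_id=2 -> matches Chris
  - ticket 6 (Stale cache): agent_id=3 -> matches Fiona
  - ticket 7 (Slow page load): agent_id=2 -> matches Chris
Match against tickets (self):
  - ticket 1 (Bad redirect): blocked_by=NULL -> NULL
  - ticket 2 (Wrong total): blocked_by=1 -> Bad redirect
  - ticket 3 (Wrong timezone): blocked_by=NULL -> NULL
  - ticket 4 (Off by one): blocked_by=NULL -> NULL
  - ticket 5 (Export error): blocked_by=4 -> Off by one
  - ticket 6 (Stale cache): blocked_by=NULL -> NULL
  - ticket 7 (Slow page load): blocked_by=1 -> Bad redirect

SQL:
SELECT a.title, b.name AS agent, c.title AS blocked_by
FROM tickets a
LEFT JOIN agents b ON a.agent_id = b.id
LEFT JOIN tickets c ON a.blocked_by = c.id

Result:
title          | agent | blocked_by  
---------------+-------+-------------
Bad redirect   | Fiona | NULL        
Wrong total    | Fiona | Bad redirect
Wrong timezone | NULL  | NULL        
Off by one     | Chris | NULL        
Export error   | Chris | Off by one  
Stale cache    | Fiona | NULL        
Slow page load | Chris | Bad redirect


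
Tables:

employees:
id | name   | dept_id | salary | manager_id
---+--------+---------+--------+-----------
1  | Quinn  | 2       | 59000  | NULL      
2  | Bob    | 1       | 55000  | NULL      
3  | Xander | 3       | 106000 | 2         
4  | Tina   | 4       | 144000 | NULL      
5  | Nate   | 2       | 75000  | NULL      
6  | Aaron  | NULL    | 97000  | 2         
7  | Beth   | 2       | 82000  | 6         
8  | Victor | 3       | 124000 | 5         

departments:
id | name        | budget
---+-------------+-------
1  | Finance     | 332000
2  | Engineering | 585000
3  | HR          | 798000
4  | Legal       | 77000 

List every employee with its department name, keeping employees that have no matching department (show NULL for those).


LEFT JOIN keeps every row from employees (the left table); where dept_id has no match in departments, the department columns become NULL. Walk through each employee:
  - employee 1 (Quinn): dept_id=2 -> matches Engineering
  - employee 2 (Bob): dept_id=1 -> matches Finance
  - employee 3 (Xander): dept_id=3 -> matches HR
  - employee 4 (Tina): dept_id=4 -> matches Legal
  - employee 5 (Nate): dept_id=2 -> matches Engineering
  - employee 6 (Aaron): dept_id=NULL, no match -> kept with NULL
  - employee 7 (Beth): dept_id=2 -> matches Engineering
  - employee 8 (Victor): dept_id=3 -> matches HR
All 8 rows appear; 1 has NULL department.

SQL:
SELECT a.name, b.name AS department
FROM employees a
LEFT JOIN departments b ON a.dept_id = b.id

Result:
name   | department 
-------+------------
Quinn  | Engineering
Bob    | Finance    
Xander | HR         
Tina   | Legal      
Nate   | Engineering
Aaron  | NULL       
Beth   | Engineering
Victor | HR         


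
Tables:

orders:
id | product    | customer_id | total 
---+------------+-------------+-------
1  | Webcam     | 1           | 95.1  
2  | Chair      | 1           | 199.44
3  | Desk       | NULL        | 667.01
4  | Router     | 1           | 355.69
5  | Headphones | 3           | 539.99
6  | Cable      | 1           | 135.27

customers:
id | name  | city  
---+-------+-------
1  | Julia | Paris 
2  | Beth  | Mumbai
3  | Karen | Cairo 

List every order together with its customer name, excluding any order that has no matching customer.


INNER JOIN keeps only orders rows whose customer_id matches an id in customers. Walk through each order:
  - order 1 (Webcam): customer_id=1 -> matches Julia
  - order 2 (Chair): customer_id=1 -> matches Julia
  - order 3 (Desk): customer_id=NULL, no match -> dropped
  - order 4 (Router): customer_id=1 -> matches Julia
  - order 5 (Headphones): customer_id=3 -> matches Karen
  - order 6 (Cable): customer_id=1 -> matches Julia
So 1 of 6 rows is dropped.

SQL:
SELECT a.product, b.name AS customer
FROM orders a
INNER JOIN customers b ON a.customer_id = b.id

Result:
product    | customer
-----------+---------
Webcam     | Julia   
Chair      | Julia   
Router     | Julia   
Headphones | Karen   
Cable      | Julia   


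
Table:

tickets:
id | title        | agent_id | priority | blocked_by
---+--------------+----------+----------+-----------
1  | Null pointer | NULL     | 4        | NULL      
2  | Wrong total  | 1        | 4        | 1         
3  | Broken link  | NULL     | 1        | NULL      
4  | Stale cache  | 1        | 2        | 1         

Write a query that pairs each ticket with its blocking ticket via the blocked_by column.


This is a self-join: tickets is joined to a second copy of itself, matching each row's blocked_by to another row's id. Use LEFT JOIN so rows with blocked_by=NULL are kept.
  - ticket 1 (Null pointer): blocked_by=NULL -> NULL
  - ticket 2 (Wrong total): blocked_by=1 -> Null pointer
  - ticket 3 (Broken link): blocked_by=NULL -> NULL
  - ticket 4 (Stale cache): blocked_by=1 -> Null pointer

SQL:
SELECT a.title AS item, b.title AS blocked_by
FROM tickets a
LEFT JOIN tickets b ON a.blocked_by = b.id

Result:
item         | blocked_by  
-------------+-------------
Null pointer | NULL        
Wrong total  | Null pointer
Broken link  | NULL        
Stale cache  | Null pointer


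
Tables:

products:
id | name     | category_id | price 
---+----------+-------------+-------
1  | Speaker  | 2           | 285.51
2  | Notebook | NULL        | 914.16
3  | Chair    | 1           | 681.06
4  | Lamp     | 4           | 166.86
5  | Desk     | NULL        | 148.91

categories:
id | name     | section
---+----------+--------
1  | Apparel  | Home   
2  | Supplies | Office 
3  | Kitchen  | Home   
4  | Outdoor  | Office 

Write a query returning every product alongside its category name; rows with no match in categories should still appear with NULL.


LEFT JOIN keeps every row from products (the left table); where category_id has no match in categories, the category columns become NULL. Walk through each product:
  - product 1 (Speaker): category_id=2 -> matches Supplies
  - product 2 (Notebook): category_id=NULL, no match -> kept with NULL
  - product 3 (Chair): category_id=1 -> matches Apparel
  - product 4 (Lamp): category_id=4 -> matches Outdoor
  - product 5 (Desk): category_id=NULL, no match -> kept with NULL
All 5 rows appear; 2 have NULL category.

SQL:
SELECT a.name, b.name AS category
FROM products a
LEFT JOIN categories b ON a.category_id = b.id

Result:
name     | category
---------+---------
Speaker  | Supplies
Notebook | NULL    
Chair    | Apparel 
Lamp     | Outdoor 
Desk     | NULL    


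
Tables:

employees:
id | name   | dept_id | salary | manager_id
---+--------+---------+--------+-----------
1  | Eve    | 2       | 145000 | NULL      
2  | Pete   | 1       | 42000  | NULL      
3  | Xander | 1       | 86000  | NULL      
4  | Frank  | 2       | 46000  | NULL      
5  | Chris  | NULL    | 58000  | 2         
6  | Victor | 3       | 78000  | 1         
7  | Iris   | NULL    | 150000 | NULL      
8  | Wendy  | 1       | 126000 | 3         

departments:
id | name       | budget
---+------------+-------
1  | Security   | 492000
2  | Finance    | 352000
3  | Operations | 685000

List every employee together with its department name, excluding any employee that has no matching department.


INNER JOIN keeps only employees rows whose dept_id matches an id in departments. Walk through each employee:
  - employee 1 (Eve): dept_id=2 -> matches Finance
  - employee 2 (Pete): dept_id=1 -> matches Security
  - employee 3 (Xander): dept_id=1 -> matches Security
  - employee 4 (Frank): dept_id=2 -> matches Finance
  - employee 5 (Chris): dept_id=NULL, no match -> dropped
  - employee 6 (Victor): dept_id=3 -> matches Operations
  - employee 7 (Iris): dept_id=NULL, no match -> dropped
  - employee 8 (Wendy): dept_id=1 -> matches Security
So 2 of 8 rows are dropped.

SQL:
SELECT a.name, b.name AS department
FROM employees a
INNER JOIN departments b ON a.dept_id = b.id

Result:
name   | department
-------+-----------
Eve    | Finance   
Pete   | Security  
Xander | Security  
Frank  | Finance   
Victor | Operations
Wendy  | Security  


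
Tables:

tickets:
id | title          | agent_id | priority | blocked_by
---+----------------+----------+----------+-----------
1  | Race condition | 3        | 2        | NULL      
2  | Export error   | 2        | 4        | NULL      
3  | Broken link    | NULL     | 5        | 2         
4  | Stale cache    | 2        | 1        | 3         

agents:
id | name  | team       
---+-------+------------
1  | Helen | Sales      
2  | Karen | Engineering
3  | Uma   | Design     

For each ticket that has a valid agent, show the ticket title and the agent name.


INNER JOIN keeps only tickets rows whose agent_id matches an id in agents. Walk through each ticket:
  - ticket 1 (Race condition): agent_id=3 -> matches Uma
  - ticket 2 (Export error): agent_id=2 -> matches Karen
  - ticket 3 (Broken link): agent_id=NULL, no match -> dropped
  - ticket 4 (Stale cache): agent_id=2 -> matches Karen
So 1 of 4 rows is dropped.

SQL:
SELECT a.title, b.name AS agent
FROM tickets a
INNER JOIN agents b ON a.agent_id = b.id

Result:
title          | agent
---------------+------
Race condition | Uma  
Export error   | Karen
Stale cache    | Karen


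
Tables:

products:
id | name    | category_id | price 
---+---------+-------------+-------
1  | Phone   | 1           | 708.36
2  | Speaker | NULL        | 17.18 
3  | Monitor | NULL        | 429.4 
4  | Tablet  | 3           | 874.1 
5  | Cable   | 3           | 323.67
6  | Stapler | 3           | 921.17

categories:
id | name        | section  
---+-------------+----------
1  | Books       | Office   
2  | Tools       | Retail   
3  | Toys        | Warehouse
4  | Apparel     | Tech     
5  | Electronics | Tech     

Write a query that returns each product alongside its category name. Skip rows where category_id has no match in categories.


INNER JOIN keeps only products rows whose category_id matches an id in categories. Walk through each product:
  - product 1 (Phone): category_id=1 -> matches Books
  - product 2 (Speaker): category_id=NULL, no match -> dropped
  - product 3 (Monitor): category_id=NULL, no match -> dropped
  - product 4 (Tablet): category_id=3 -> matches Toys
  - product 5 (Cable): category_id=3 -> matches Toys
  - product 6 (Stapler): category_id=3 -> matches Toys
So 2 of 6 rows are dropped.

SQL:
SELECT a.name, b.name AS category
FROM products a
INNER JOIN categories b ON a.category_id = b.id

Result:
name    | category
--------+---------
Phone   | Books   
Tablet  | Toys    
Cable   | Toys    
Stapler | Toys    


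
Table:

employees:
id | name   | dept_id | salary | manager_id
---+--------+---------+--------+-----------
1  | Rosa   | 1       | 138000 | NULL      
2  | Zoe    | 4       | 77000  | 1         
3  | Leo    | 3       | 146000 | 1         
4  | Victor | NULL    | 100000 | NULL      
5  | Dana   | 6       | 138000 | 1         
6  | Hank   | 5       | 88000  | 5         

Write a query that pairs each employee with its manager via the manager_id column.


This is a self-join: employees is joined to a second copy of itself, matching each row's manager_id to another row's id. Use LEFT JOIN so rows with manager_id=NULL are kept.
  - employee 1 (Rosa): manager_id=NULL -> NULL
  - employee 2 (Zoe): manager_id=1 -> Rosa
  - employee 3 (Leo): manager_id=1 -> Rosa
  - employee 4 (Victor): manager_id=NULL -> NULL
  - employee 5 (Dana): manager_id=1 -> Rosa
  - employee 6 (Hank): manager_id=5 -> Dana

SQL:
SELECT a.name AS item, b.name AS manager
FROM employees a
LEFT JOIN employees b ON a.manager_id = b.id

Result:
item   | manager
-------+--------
Rosa   | NULL   
Zoe    | Rosa   
Leo    | Rosa   
Victor | NULL   
Dana   | Rosa   
Hank   | Dana   


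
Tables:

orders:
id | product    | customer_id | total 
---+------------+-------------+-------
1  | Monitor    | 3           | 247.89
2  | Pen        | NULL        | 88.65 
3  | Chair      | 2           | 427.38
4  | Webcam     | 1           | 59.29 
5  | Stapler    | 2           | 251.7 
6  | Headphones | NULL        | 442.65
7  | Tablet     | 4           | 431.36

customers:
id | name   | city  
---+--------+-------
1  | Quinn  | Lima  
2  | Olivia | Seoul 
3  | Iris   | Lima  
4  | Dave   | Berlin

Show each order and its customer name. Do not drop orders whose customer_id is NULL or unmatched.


LEFT JOIN keeps every row from orders (the left table); where customer_id has no match in customers, the customer columns become NULL. Walk through each order:
  - order 1 (Monitor): customer_id=3 -> matches Iris
  - order 2 (Pen): customer_id=NULL, no match -> kept with NULL
  - order 3 (Chair): customer_id=2 -> matches Olivia
  - order 4 (Webcam): customer_id=1 -> matches Quinn
  - order 5 (Stapler): customer_id=2 -> matches Olivia
  - order 6 (Headphones): customer_id=NULL, no match -> kept with NULL
  - order 7 (Tablet): customer_id=4 -> matches Dave
All 7 rows appear; 2 have NULL customer.

SQL:
SELECT a.product, b.name AS customer
FROM orders a
LEFT JOIN customers b ON a.customer_id = b.id

Result:
product    | customer
-----------+---------
Monitor    | Iris    
Pen        | NULL    
Chair      | Olivia  
Webcam     | Quinn   
Stapler    | Olivia  
Headphones | NULL    
Tablet     | Dave    


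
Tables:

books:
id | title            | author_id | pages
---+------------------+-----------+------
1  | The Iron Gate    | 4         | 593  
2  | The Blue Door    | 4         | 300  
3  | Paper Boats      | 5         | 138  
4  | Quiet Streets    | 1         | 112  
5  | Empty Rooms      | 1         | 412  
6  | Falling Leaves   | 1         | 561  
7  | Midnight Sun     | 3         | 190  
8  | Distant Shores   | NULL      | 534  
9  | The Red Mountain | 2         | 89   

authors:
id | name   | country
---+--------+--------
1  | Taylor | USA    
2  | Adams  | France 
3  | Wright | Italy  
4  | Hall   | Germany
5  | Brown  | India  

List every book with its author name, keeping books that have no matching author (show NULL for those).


LEFT JOIN keeps every row from books (the left table); where author_id has no match in authors, the author columns become NULL. Walk through each book:
  - book 1 (The Iron Gate): author_id=4 -> matches Hall
  - book 2 (The Blue Door): author_id=4 -> matches Hall
  - book 3 (Paper Boats): author_id=5 -> matches Brown
  - book 4 (Quiet Streets): author_id=1 -> matches Taylor
  - book 5 (Empty Rooms): author_id=1 -> matches Taylor
  - book 6 (Falling Leaves): author_id=1 -> matches Taylor
  - book 7 (Midnight Sun): author_id=3 -> matches Wright
  - book 8 (Distant Shores): author_id=NULL, no match -> kept with NULL
  - book 9 (The Red Mountain): author_id=2 -> matches Adams
All 9 rows appear; 1 has NULL author.

SQL:
SELECT a.title, b.name AS author
FROM books a
LEFT JOIN authors b ON a.author_id = b.id

Result:
title            | author
-----------------+-------
The Iron Gate    | Hall  
The Blue Door    | Hall  
Paper Boats      | Brown 
Quiet Streets    | Taylor
Empty Rooms      | Taylor
Falling Leaves   | Taylor
Midnight Sun     | Wright
Distant Shores   | NULL  
The Red Mountain | Adams 


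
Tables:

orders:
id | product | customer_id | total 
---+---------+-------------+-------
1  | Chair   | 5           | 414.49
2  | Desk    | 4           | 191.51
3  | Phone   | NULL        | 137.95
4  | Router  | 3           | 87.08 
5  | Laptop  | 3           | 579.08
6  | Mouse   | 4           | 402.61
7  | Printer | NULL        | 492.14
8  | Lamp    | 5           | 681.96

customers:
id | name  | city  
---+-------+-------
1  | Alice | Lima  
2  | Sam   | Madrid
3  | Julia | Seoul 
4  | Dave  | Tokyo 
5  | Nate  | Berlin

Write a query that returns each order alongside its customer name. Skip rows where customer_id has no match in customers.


INNER JOIN keeps only orders rows whose customer_id matches an id in customers. Walk through each order:
  - order 1 (Chair): customer_id=5 -> matches Nate
  - order 2 (Desk): customer_id=4 -> matches Dave
  - order 3 (Phone): customer_id=NULL, no match -> dropped
  - order 4 (Router): customer_id=3 -> matches Julia
  - order 5 (Laptop): customer_id=3 -> matches Julia
  - order 6 (Mouse): customer_id=4 -> matches Dave
  - order 7 (Printer): customer_id=NULL, no match -> dropped
  - order 8 (Lamp): customer_id=5 -> matches Nate
So 2 of 8 rows are dropped.

SQL:
SELECT a.product, b.name AS customer
FROM orders a
INNER JOIN customers b ON a.customer_id = b.id

Result:
product | customer
--------+---------
Chair   | Nate    
Desk    | Dave    
Router  | Julia   
Laptop  | Julia   
Mouse   | Dave    
Lamp    | Nate    


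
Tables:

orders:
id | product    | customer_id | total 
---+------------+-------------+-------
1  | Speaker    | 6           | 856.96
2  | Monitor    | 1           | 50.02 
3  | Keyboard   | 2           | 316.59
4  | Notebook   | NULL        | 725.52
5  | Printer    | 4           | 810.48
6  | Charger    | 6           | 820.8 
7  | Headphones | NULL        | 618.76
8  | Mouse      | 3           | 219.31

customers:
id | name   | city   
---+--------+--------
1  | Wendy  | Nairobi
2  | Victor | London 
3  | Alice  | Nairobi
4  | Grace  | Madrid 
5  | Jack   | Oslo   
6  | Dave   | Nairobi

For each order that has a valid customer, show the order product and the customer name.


INNER JOIN keeps only orders rows whose customer_id matches an id in customers. Walk through each order:
  - order 1 (Speaker): customer_id=6 -> matches Dave
  - order 2 (Monitor): customer_id=1 -> matches Wendy
  - order 3 (Keyboard): customer_id=2 -> matches Victor
  - order 4 (Notebook): customer_id=NULL, no match -> dropped
  - order 5 (Printer): customer_id=4 -> matches Grace
  - order 6 (Charger): customer_id=6 -> matches Dave
  - order 7 (Headphones): customer_id=NULL, no match -> dropped
  - order 8 (Mouse): customer_id=3 -> matches Alice
So 2 of 8 rows are dropped.

SQL:
SELECT a.product, b.name AS customer
FROM orders a
INNER JOIN customers b ON a.customer_id = b.id

Result:
product  | customer
---------+---------
Speaker  | Dave    
Monitor  | Wendy   
Keyboard | Victor  
Printer  | Grace   
Charger  | Dave    
Mouse    | Alice   


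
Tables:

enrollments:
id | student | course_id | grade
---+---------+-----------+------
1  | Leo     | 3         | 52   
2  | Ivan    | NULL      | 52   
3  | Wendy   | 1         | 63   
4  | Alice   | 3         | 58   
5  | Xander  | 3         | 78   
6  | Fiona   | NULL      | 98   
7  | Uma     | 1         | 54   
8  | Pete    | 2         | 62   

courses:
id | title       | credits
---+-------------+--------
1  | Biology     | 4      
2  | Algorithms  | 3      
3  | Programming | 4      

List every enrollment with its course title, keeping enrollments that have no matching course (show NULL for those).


LEFT JOIN keeps every row from enrollments (the left table); where course_id has no match in courses, the course columns become NULL. Walk through each enrollment:
  - enrollment 1 (Leo): course_id=3 -> matches Programming
  - enrollment 2 (Ivan): course_id=NULL, no match -> kept with NULL
  - enrollment 3 (Wendy): course_id=1 -> matches Biology
  - enrollment 4 (Alice): course_id=3 -> matches Programming
  - enrollment 5 (Xander): course_id=3 -> matches Programming
  - enrollment 6 (Fiona): course_id=NULL, no match -> kept with NULL
  - enrollment 7 (Uma): course_id=1 -> matches Biology
  - enrollment 8 (Pete): course_id=2 -> matches Algorithms
All 8 rows appear; 2 have NULL course.

SQL:
SELECT a.student, b.title AS course
FROM enrollments a
LEFT JOIN courses b ON a.course_id = b.id

Result:
student | course     
--------+------------
Leo     | Programming
Ivan    | NULL       
Wendy   | Biology    
Alice   | Programming
Xander  | Programming
Fiona   | NULL       
Uma     | Biology    
Pete    | Algorithms 


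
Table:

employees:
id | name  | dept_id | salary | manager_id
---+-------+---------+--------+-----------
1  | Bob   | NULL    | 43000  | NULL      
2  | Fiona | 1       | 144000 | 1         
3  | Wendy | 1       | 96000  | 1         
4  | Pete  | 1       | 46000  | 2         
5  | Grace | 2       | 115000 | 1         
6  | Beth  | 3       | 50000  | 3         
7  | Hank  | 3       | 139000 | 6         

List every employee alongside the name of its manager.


This is a self-join: employees is joined to a second copy of itself, matching each row's manager_id to another row's id. Use LEFT JOIN so rows with manager_id=NULL are kept.
  - employee 1 (Bob): manager_id=NULL -> NULL
  - employee 2 (Fiona): manager_id=1 -> Bob
  - employee 3 (Wendy): manager_id=1 -> Bob
  - employee 4 (Pete): manager_id=2 -> Fiona
  - employee 5 (Grace): manager_id=1 -> Bob
  - employee 6 (Beth): manager_id=3 -> Wendy
  - employee 7 (Hank): manager_id=6 -> Beth

SQL:
SELECT a.name AS item, b.name AS manager
FROM employees a
LEFT JOIN employees b ON a.manager_id = b.id

Result:
item  | manager
------+--------
Bob   | NULL   
Fiona | Bob    
Wendy | Bob    
Pete  | Fiona  
Grace | Bob    
Beth  | Wendy  
Hank  | Beth   


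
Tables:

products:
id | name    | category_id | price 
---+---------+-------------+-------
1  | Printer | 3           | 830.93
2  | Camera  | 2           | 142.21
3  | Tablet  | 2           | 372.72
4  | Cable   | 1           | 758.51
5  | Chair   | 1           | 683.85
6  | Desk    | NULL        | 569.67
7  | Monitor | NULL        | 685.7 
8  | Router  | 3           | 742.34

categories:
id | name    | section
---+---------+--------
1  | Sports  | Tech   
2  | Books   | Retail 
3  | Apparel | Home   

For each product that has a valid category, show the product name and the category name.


INNER JOIN keeps only products rows whose category_id matches an id in categories. Walk through each product:
  - product 1 (Printer): category_id=3 -> matches Apparel
  - product 2 (Camera): category_id=2 -> matches Books
  - product 3 (Tablet): category_id=2 -> matches Books
  - product 4 (Cable): category_id=1 -> matches Sports
  - product 5 (Chair): category_id=1 -> matches Sports
  - product 6 (Desk): category_id=NULL, no match -> dropped
  - product 7 (Monitor): category_id=NULL, no match -> dropped
  - product 8 (Router): category_id=3 -> matches Apparel
So 2 of 8 rows are dropped.

SQL:
SELECT a.name, b.name AS category
FROM products a
INNER JOIN categories b ON a.category_id = b.id

Result:
name    | category
--------+---------
Printer | Apparel 
Camera  | Books   
Tablet  | Books   
Cable   | Sports  
Chair   | Sports  
Router  | Apparel 


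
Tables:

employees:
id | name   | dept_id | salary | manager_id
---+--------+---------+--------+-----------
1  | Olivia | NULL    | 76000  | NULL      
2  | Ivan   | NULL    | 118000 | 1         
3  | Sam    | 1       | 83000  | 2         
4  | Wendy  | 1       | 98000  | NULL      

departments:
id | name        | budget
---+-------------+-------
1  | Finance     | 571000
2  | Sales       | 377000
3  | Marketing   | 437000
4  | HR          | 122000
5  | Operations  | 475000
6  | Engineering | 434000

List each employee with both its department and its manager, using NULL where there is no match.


Two LEFT JOINs from the same base table employees: one to departments via dept_id, one to employees itself via manager_id. Both are LEFT so every employee is preserved.
Match against departments:
  - employee 1 (Olivia): dept_id=NULL, no match -> kept with NULL
  - employee 2 (Ivan): dept_id=NULL, no match -> kept with NULL
  - employee 3 (Sam): dept_id=1 -> matches Finance
  - employee 4 (Wendy): dept_id=1 -> matches Finance
Match against employees (self):
  - employee 1 (Olivia): manager_id=NULL -> NULL
  - employee 2 (Ivan): manager_id=1 -> Olivia
  - employee 3 (Sam): manager_id=2 -> Ivan
  - employee 4 (Wendy): manager_id=NULL -> NULL

SQL:
SELECT a.name, b.name AS department, c.name AS manager
FROM employees a
LEFT JOIN departments b ON a.dept_id = b.id
LEFT JOIN employees c ON a.manager_id = c.id

Result:
name   | department | manager
-------+------------+--------
Olivia | NULL       | NULL   
Ivan   | NULL       | Olivia 
Sam    | Finance    | Ivan   
Wendy  | Finance    | NULL   


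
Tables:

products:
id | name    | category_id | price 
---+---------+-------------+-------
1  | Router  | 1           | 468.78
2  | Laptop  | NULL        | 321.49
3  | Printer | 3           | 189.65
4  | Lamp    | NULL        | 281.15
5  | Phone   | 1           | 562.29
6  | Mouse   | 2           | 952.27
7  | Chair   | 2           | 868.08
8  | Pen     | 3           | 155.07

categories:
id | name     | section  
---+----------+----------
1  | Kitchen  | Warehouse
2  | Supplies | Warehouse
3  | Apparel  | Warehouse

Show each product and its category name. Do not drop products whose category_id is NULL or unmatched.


LEFT JOIN keeps every row from products (the left table); where category_id has no match in categories, the category columns become NULL. Walk through each product:
  - product 1 (Router): category_id=1 -> matches Kitchen
  - product 2 (Laptop): category_id=NULL, no match -> kept with NULL
  - product 3 (Printer): category_id=3 -> matches Apparel
  - product 4 (Lamp): category_id=NULL, no match -> kept with NULL
  - product 5 (Phone): category_id=1 -> matches Kitchen
  - product 6 (Mouse): category_id=2 -> matches Supplies
  - product 7 (Chair): category_id=2 -> matches Supplies
  - product 8 (Pen): category_id=3 -> matches Apparel
All 8 rows appear; 2 have NULL category.

SQL:
SELECT a.name, b.name AS category
FROM products a
LEFT JOIN categories b ON a.category_id = b.id

Result:
name    | category
--------+---------
Router  | Kitchen 
Laptop  | NULL    
Printer | Apparel 
Lamp    | NULL    
Phone   | Kitchen 
Mouse   | Supplies
Chair   | Supplies
Pen     | Apparel 


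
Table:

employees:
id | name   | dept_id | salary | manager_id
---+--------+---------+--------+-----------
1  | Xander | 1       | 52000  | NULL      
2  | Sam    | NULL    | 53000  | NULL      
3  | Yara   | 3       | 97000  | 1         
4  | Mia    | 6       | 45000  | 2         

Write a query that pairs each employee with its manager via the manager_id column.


This is a self-join: employees is joined to a second copy of itself, matching each row's manager_id to another row's id. Use LEFT JOIN so rows with manager_id=NULL are kept.
  - employee 1 (Xander): manager_id=NULL -> NULL
  - employee 2 (Sam): manager_id=NULL -> NULL
  - employee 3 (Yara): manager_id=1 -> Xander
  - employee 4 (Mia): manager_id=2 -> Sam

SQL:
SELECT a.name AS item, b.name AS manager
FROM employees a
LEFT JOIN employees b ON a.manager_id = b.id

Result:
item   | manager
-------+--------
Xander | NULL   
Sam    | NULL   
Yara   | Xander 
Mia    | Sam    


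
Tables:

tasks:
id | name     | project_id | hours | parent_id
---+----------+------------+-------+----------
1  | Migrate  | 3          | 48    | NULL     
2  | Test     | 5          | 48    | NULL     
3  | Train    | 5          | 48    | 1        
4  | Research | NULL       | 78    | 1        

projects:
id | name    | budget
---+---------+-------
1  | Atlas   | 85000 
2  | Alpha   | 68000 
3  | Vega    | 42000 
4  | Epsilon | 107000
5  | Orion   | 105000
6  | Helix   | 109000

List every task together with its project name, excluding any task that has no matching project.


INNER JOIN keeps only tasks rows whose project_id matches an id in projects. Walk through each task:
  - task 1 (Migrate): project_id=3 -> matches Vega
  - task 2 (Test): project_id=5 -> matches Orion
  - task 3 (Train): project_id=5 -> matches Orion
  - task 4 (Research): project_id=NULL, no match -> dropped
So 1 of 4 rows is dropped.

SQL:
SELECT a.name, b.name AS project
FROM tasks a
INNER JOIN projects b ON a.project_id = b.id

Result:
name    | project
--------+--------
Migrate | Vega   
Test    | Orion  
Train   | Orion  


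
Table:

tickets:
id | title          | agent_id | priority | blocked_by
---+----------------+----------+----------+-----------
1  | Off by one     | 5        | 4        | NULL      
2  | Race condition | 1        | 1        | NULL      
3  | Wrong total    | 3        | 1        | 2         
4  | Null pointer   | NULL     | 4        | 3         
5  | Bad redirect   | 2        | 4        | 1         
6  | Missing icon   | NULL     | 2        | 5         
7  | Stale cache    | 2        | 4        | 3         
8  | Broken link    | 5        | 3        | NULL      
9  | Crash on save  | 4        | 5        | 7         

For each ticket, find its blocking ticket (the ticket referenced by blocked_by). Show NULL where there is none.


This is a self-join: tickets is joined to a second copy of itself, matching each row's blocked_by to another row's id. Use LEFT JOIN so rows with blocked_by=NULL are kept.
  - ticket 1 (Off by one): blocked_by=NULL -> NULL
  - ticket 2 (Race condition): blocked_by=NULL -> NULL
  - ticket 3 (Wrong total): blocked_by=2 -> Race condition
  - ticket 4 (Null pointer): blocked_by=3 -> Wrong total
  - ticket 5 (Bad redirect): blocked_by=1 -> Off by one
  - ticket 6 (Missing icon): blocked_by=5 -> Bad redirect
  - ticket 7 (Stale cache): blocked_by=3 -> Wrong total
  - ticket 8 (Broken link): blocked_by=NULL -> NULL
  - ticket 9 (Crash on save): blocked_by=7 -> Stale cache

SQL:
SELECT a.title AS item, b.title AS blocked_by
FROM tickets a
LEFT JOIN tickets b ON a.blocked_by = b.id

Result:
item           | blocked_by    
---------------+---------------
Off by one     | NULL          
Race condition | NULL          
Wrong total    | Race condition
Null pointer   | Wrong total   
Bad redirect   | Off by one    
Missing icon   | Bad redirect  
Stale cache    | Wrong total   
Broken link    | NULL          
Crash on save  | Stale cache   


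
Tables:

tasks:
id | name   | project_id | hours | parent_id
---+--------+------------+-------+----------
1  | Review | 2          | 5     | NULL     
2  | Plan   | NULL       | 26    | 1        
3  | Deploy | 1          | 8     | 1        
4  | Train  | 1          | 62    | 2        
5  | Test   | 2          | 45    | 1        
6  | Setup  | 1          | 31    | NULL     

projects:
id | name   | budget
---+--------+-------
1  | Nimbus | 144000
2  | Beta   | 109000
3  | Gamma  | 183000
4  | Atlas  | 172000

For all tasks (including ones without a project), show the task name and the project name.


LEFT JOIN keeps every row from tasks (the left table); where project_id has no match in projects, the project columns become NULL. Walk through each task:
  - task 1 (Review): project_id=2 -> matches Beta
  - task 2 (Plan): project_id=NULL, no match -> kept with NULL
  - task 3 (Deploy): project_id=1 -> matches Nimbus
  - task 4 (Train): project_id=1 -> matches Nimbus
  - task 5 (Test): project_id=2 -> matches Beta
  - task 6 (Setup): project_id=1 -> matches Nimbus
All 6 rows appear; 1 has NULL project.

SQL:
SELECT a.name, b.name AS project
FROM tasks a
LEFT JOIN projects b ON a.project_id = b.id

Result:
name   | project
-------+--------
Review | Beta   
Plan   | NULL   
Deploy | Nimbus 
Train  | Nimbus 
Test   | Beta   
Setup  | Nimbus 


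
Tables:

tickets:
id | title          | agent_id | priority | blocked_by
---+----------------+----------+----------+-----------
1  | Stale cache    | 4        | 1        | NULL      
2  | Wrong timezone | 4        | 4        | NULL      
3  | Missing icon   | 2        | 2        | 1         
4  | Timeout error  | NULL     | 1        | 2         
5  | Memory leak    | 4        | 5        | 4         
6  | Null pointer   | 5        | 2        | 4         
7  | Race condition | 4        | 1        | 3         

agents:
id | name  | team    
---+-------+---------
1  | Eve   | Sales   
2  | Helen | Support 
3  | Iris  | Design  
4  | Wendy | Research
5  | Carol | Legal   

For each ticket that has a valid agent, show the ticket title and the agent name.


INNER JOIN keeps only tickets rows whose agent_id matches an id in agents. Walk through each ticket:
  - ticket 1 (Stale cache): agent_id=4 -> matches Wendy
  - ticket 2 (Wrong timezone): agent_id=4 -> matches Wendy
  - ticket 3 (Missing icon): agent_id=2 -> matches Helen
  - ticket 4 (Timeout error): agent_id=NULL, no match -> dropped
  - ticket 5 (Memory leak): agent_id=4 -> matches Wendy
  - ticket 6 (Null pointer): agent_id=5 -> matches Carol
  - ticket 7 (Race condition): agent_id=4 -> matches Wendy
So 1 of 7 rows is dropped.

SQL:
SELECT a.title, b.name AS agent
FROM tickets a
INNER JOIN agents b ON a.agent_id = b.id

Result:
title          | agent
---------------+------
Stale cache    | Wendy
Wrong timezone | Wendy
Missing icon   | Helen
Memory leak    | Wendy
Null pointer   | Carol
Race condition | Wendy


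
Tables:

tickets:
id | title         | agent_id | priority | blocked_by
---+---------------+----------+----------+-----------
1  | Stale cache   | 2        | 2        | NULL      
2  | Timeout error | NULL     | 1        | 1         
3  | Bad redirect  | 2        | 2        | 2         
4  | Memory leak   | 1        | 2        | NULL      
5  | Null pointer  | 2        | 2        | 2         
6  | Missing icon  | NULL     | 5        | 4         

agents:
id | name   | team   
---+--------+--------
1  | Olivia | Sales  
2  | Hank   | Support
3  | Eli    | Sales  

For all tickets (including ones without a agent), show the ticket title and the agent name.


LEFT JOIN keeps every row from tickets (the left table); where agent_id has no match in agents, the agent columns become NULL. Walk through each ticket:
  - ticket 1 (Stale cache): agent_id=2 -> matches Hank
  - ticket 2 (Timeout error): agent_id=NULL, no match -> kept with NULL
  - ticket 3 (Bad redirect): agent_id=2 -> matches Hank
  - ticket 4 (Memory leak): agent_id=1 -> matches Olivia
  - ticket 5 (Null pointer): agent_id=2 -> matches Hank
  - ticket 6 (Missing icon): agent_id=NULL, no match -> kept with NULL
All 6 rows appear; 2 have NULL agent.

SQL:
SELECT a.title, b.name AS agent
FROM tickets a
LEFT JOIN agents b ON a.agent_id = b.id

Result:
title         | agent 
--------------+-------
Stale cache   | Hank  
Timeout error | NULL  
Bad redirect  | Hank  
Memory leak   | Olivia
Null pointer  | Hank  
Missing icon  | NULL  


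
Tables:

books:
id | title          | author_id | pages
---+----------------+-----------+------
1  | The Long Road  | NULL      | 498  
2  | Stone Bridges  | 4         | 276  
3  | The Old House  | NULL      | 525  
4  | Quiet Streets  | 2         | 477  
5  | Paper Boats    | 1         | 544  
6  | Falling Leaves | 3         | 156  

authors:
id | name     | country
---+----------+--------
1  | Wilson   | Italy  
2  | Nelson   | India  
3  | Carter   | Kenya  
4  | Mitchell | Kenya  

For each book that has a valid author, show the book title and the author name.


INNER JOIN keeps only books rows whose author_id matches an id in authors. Walk through each book:
  - book 1 (The Long Road): author_id=NULL, no match -> dropped
  - book 2 (Stone Bridges): author_id=4 -> matches Mitchell
  - book 3 (The Old House): author_id=NULL, no match -> dropped
  - book 4 (Quiet Streets): author_id=2 -> matches Nelson
  - book 5 (Paper Boats): author_id=1 -> matches Wilson
  - book 6 (Falling Leaves): author_id=3 -> matches Carter
So 2 of 6 rows are dropped.

SQL:
SELECT a.title, b.name AS author
FROM books a
INNER JOIN authors b ON a.author_id = b.id

Result:
title          | author  
---------------+---------
Stone Bridges  | Mitchell
Quiet Streets  | Nelson  
Paper Boats    | Wilson  
Falling Leaves | Carter  


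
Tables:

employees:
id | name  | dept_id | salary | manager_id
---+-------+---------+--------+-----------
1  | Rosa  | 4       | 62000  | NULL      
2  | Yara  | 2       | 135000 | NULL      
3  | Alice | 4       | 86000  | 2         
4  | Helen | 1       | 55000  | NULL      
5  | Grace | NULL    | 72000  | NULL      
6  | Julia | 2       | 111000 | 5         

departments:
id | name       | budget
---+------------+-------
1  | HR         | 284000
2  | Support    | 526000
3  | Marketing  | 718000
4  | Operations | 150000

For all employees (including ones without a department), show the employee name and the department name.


LEFT JOIN keeps every row from employees (the left table); where dept_id has no match in departments, the department columns become NULL. Walk through each employee:
  - employee 1 (Rosa): dept_id=4 -> matches Operations
  - employee 2 (Yara): dept_id=2 -> matches Support
  - employee 3 (Alice): dept_id=4 -> matches Operations
  - employee 4 (Helen): dept_id=1 -> matches HR
  - employee 5 (Grace): dept_id=NULL, no match -> kept with NULL
  - employee 6 (Julia): dept_id=2 -> matches Support
All 6 rows appear; 1 has NULL department.

SQL:
SELECT a.name, b.name AS department
FROM employees a
LEFT JOIN departments b ON a.dept_id = b.id

Result:
name  | department
------+-----------
Rosa  | Operations
Yara  | Support   
Alice | Operations
Helen | HR        
Grace | NULL      
Julia | Support   


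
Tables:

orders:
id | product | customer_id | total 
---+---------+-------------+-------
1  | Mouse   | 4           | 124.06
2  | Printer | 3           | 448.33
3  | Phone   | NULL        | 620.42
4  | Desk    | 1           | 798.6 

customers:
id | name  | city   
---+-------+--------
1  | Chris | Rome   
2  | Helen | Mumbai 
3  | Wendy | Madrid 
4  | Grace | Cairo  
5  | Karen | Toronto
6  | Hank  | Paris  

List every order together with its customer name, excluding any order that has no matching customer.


INNER JOIN keeps only orders rows whose customer_id matches an id in customers. Walk through each order:
  - order 1 (Mouse): customer_id=4 -> matches Grace
  - order 2 (Printer): customer_id=3 -> matches Wendy
  - order 3 (Phone): customer_id=NULL, no match -> dropped
  - order 4 (Desk): customer_id=1 -> matches Chris
So 1 of 4 rows is dropped.

SQL:
SELECT a.product, b.name AS customer
FROM orders a
INNER JOIN customers b ON a.customer_id = b.id

Result:
product | customer
--------+---------
Mouse   | Grace   
Printer | Wendy   
Desk    | Chris   
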